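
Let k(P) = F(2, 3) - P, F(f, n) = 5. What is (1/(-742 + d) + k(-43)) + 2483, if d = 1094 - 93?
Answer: 655530/259 ≈ 2531.0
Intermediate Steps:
d = 1001
k(P) = 5 - P
(1/(-742 + d) + k(-43)) + 2483 = (1/(-742 + 1001) + (5 - 1*(-43))) + 2483 = (1/259 + (5 + 43)) + 2483 = (1/259 + 48) + 2483 = 12433/259 + 2483 = 655530/259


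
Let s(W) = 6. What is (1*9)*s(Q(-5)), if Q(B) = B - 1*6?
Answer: 54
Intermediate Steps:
Q(B) = -6 + B (Q(B) = B - 6 = -6 + B)
(1*9)*s(Q(-5)) = (1*9)*6 = 9*6 = 54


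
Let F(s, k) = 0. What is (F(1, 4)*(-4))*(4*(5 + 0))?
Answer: 0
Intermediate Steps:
(F(1, 4)*(-4))*(4*(5 + 0)) = (0*(-4))*(4*(5 + 0)) = 0*(4*5) = 0*20 = 0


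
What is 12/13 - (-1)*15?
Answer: 207/13 ≈ 15.923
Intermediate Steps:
12/13 - (-1)*15 = 12*(1/13) - 1*(-15) = 12/13 + 15 = 207/13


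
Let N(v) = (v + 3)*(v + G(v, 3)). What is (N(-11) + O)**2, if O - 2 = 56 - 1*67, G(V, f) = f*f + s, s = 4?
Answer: 625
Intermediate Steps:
G(V, f) = 4 + f**2 (G(V, f) = f*f + 4 = f**2 + 4 = 4 + f**2)
N(v) = (3 + v)*(13 + v) (N(v) = (v + 3)*(v + (4 + 3**2)) = (3 + v)*(v + (4 + 9)) = (3 + v)*(v + 13) = (3 + v)*(13 + v))
O = -9 (O = 2 + (56 - 1*67) = 2 + (56 - 67) = 2 - 11 = -9)
(N(-11) + O)**2 = ((39 + (-11)**2 + 16*(-11)) - 9)**2 = ((39 + 121 - 176) - 9)**2 = (-16 - 9)**2 = (-25)**2 = 625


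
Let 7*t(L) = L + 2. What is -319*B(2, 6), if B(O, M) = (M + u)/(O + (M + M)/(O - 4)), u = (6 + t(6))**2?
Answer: 445643/98 ≈ 4547.4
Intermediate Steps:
t(L) = 2/7 + L/7 (t(L) = (L + 2)/7 = (2 + L)/7 = 2/7 + L/7)
u = 2500/49 (u = (6 + (2/7 + (1/7)*6))**2 = (6 + (2/7 + 6/7))**2 = (6 + 8/7)**2 = (50/7)**2 = 2500/49 ≈ 51.020)
B(O, M) = (2500/49 + M)/(O + 2*M/(-4 + O)) (B(O, M) = (M + 2500/49)/(O + (M + M)/(O - 4)) = (2500/49 + M)/(O + (2*M)/(-4 + O)) = (2500/49 + M)/(O + 2*M/(-4 + O)))
-319*B(2, 6) = -319*(-10000 - 196*6 + 2500*2 + 49*6*2)/(49*(2**2 - 4*2 + 2*6)) = -319*(-10000 - 1176 + 5000 + 588)/(49*(4 - 8 + 12)) = -319*(-5588)/(49*8) = -319*(-1397/98) = 445643/98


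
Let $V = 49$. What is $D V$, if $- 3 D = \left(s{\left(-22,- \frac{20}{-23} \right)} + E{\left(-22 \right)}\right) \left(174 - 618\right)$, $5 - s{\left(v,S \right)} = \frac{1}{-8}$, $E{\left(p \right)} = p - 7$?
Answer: $- \frac{346283}{2} \approx -1.7314 \cdot 10^{5}$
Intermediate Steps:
$E{\left(p \right)} = -7 + p$
$s{\left(v,S \right)} = \frac{41}{8}$ ($s{\left(v,S \right)} = 5 - \frac{1}{-8} = 5 - - \frac{1}{8} = 5 + \frac{1}{8} = \frac{41}{8}$)
$D = - \frac{7067}{2}$ ($D = - \frac{\left(\frac{41}{8} - 29\right) \left(174 - 618\right)}{3} = - \frac{\left(\frac{41}{8} - 29\right) \left(-444\right)}{3} = - \frac{\left(- \frac{191}{8}\right) \left(-444\right)}{3} = \left(- \frac{1}{3}\right) \frac{21201}{2} = - \frac{7067}{2} \approx -3533.5$)
$D V = \left(- \frac{7067}{2}\right) 49 = - \frac{346283}{2}$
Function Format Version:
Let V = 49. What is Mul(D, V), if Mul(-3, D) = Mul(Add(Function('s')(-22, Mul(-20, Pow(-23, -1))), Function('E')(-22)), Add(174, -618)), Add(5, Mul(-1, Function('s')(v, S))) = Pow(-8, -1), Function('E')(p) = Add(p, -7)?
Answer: Rational(-346283, 2) ≈ -1.7314e+5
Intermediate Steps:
Function('E')(p) = Add(-7, p)
Function('s')(v, S) = Rational(41, 8) (Function('s')(v, S) = Add(5, Mul(-1, Pow(-8, -1))) = Add(5, Mul(-1, Rational(-1, 8))) = Add(5, Rational(1, 8)) = Rational(41, 8))
D = Rational(-7067, 2) (D = Mul(Rational(-1, 3), Mul(Add(Rational(41, 8), Add(-7, -22)), Add(174, -618))) = Mul(Rational(-1, 3), Mul(Add(Rational(41, 8), -29), -444)) = Mul(Rational(-1, 3), Mul(Rational(-191, 8), -444)) = Mul(Rational(-1, 3), Rational(21201, 2)) = Rational(-7067, 2) ≈ -3533.5)
Mul(D, V) = Mul(Rational(-7067, 2), 49) = Rational(-346283, 2)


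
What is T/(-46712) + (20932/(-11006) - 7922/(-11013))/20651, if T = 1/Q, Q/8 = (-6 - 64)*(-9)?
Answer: -5624591055203683/98216393471842746240 ≈ -5.7267e-5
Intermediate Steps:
Q = 5040 (Q = 8*((-6 - 64)*(-9)) = 8*(-70*(-9)) = 8*630 = 5040)
T = 1/5040 ≈ 0.00019841
T/(-46712) + (20932/(-11006) - 7922/(-11013))/20651 = (1/5040)/(-46712) + (20932/(-11006) - 7922/(-11013))/20651 = (1/5040)*(-1/46712) + (20932*(-1/11006) - 7922*(-1/11013))*(1/20651) = -1/235428480 + (-10466/5503 + 7922/11013)*(1/20651) = -1/235428480 - 71667292/60604539*1/20651 = -1/235428480 - 71667292/1251544334889 = -5624591055203683/98216393471842746240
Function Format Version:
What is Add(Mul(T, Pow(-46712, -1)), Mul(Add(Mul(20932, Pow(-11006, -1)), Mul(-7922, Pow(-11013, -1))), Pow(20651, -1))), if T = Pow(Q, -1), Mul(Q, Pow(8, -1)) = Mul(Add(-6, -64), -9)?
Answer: Rational(-5624591055203683, 98216393471842746240) ≈ -5.7267e-5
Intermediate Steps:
Q = 5040 (Q = Mul(8, Mul(Add(-6, -64), -9)) = Mul(8, Mul(-70, -9)) = Mul(8, 630) = 5040)
T = Rational(1, 5040) (T = Pow(5040, -1) = Rational(1, 5040) ≈ 0.00019841)
Add(Mul(T, Pow(-46712, -1)), Mul(Add(Mul(20932, Pow(-11006, -1)), Mul(-7922, Pow(-11013, -1))), Pow(20651, -1))) = Add(Mul(Rational(1, 5040), Pow(-46712, -1)), Mul(Add(Mul(20932, Pow(-11006, -1)), Mul(-7922, Pow(-11013, -1))), Pow(20651, -1))) = Add(Mul(Rational(1, 5040), Rational(-1, 46712)), Mul(Add(Mul(20932, Rational(-1, 11006)), Mul(-7922, Rational(-1, 11013))), Rational(1, 20651))) = Add(Rational(-1, 235428480), Mul(Add(Rational(-10466, 5503), Rational(7922, 11013)), Rational(1, 20651))) = Add(Rational(-1, 235428480), Mul(Rational(-71667292, 60604539), Rational(1, 20651))) = Add(Rational(-1, 235428480), Rational(-71667292, 1251544334889)) = Rational(-5624591055203683, 98216393471842746240)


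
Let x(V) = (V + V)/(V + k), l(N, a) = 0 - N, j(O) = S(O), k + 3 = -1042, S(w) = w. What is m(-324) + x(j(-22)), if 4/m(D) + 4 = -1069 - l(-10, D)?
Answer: 3944/105051 ≈ 0.037544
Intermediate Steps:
k = -1045 (k = -3 - 1042 = -1045)
j(O) = O
l(N, a) = -N
x(V) = 2*V/(-1045 + V) (x(V) = (V + V)/(V - 1045) = (2*V)/(-1045 + V) = 2*V/(-1045 + V))
m(D) = -4/1083 (m(D) = 4/(-4 + (-1069 - (-1)*(-10))) = 4/(-4 + (-1069 - 1*10)) = 4/(-4 + (-1069 - 10)) = 4/(-4 - 1079) = 4/(-1083) = 4*(-1/1083) = -4/1083)
m(-324) + x(j(-22)) = -4/1083 + 2*(-22)/(-1045 - 22) = -4/1083 + 2*(-22)/(-1067) = -4/1083 + 2*(-22)*(-1/1067) = -4/1083 + 4/97 = 3944/105051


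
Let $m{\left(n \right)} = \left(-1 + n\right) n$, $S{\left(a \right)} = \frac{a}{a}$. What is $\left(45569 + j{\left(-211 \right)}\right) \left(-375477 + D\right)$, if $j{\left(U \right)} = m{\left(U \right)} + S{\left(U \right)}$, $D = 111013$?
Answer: $-23881628128$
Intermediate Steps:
$S{\left(a \right)} = 1$
$m{\left(n \right)} = n \left(-1 + n\right)$
$j{\left(U \right)} = 1 + U \left(-1 + U\right)$ ($j{\left(U \right)} = U \left(-1 + U\right) + 1 = 1 + U \left(-1 + U\right)$)
$\left(45569 + j{\left(-211 \right)}\right) \left(-375477 + D\right) = \left(45569 - \left(-1 + 211 \left(-1 - 211\right)\right)\right) \left(-375477 + 111013\right) = \left(45569 + \left(1 - -44732\right)\right) \left(-264464\right) = \left(45569 + \left(1 + 44732\right)\right) \left(-264464\right) = \left(45569 + 44733\right) \left(-264464\right) = 90302 \left(-264464\right) = -23881628128$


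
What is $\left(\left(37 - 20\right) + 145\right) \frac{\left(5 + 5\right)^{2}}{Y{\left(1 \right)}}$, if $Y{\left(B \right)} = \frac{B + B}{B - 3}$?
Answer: $-16200$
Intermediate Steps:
$Y{\left(B \right)} = \frac{2 B}{-3 + B}$
$\left(\left(37 - 20\right) + 145\right) \frac{\left(5 + 5\right)^{2}}{Y{\left(1 \right)}} = \left(\left(37 - 20\right) + 145\right) \frac{\left(5 + 5\right)^{2}}{2 \cdot 1 \frac{1}{-3 + 1}} = \left(17 + 145\right) \frac{10^{2}}{2 \cdot 1 \frac{1}{-2}} = 162 \frac{100}{2 \cdot 1 \left(- \frac{1}{2}\right)} = 162 \frac{100}{-1} = 162 \cdot 100 \left(-1\right) = 162 \left(-100\right) = -16200$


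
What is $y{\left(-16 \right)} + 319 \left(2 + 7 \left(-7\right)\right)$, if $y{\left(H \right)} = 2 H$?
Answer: $-15025$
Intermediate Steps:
$y{\left(-16 \right)} + 319 \left(2 + 7 \left(-7\right)\right) = 2 \left(-16\right) + 319 \left(2 + 7 \left(-7\right)\right) = -32 + 319 \left(2 - 49\right) = -32 + 319 \left(-47\right) = -32 - 14993 = -15025$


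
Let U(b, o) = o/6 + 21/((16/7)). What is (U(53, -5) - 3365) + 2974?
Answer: -18367/48 ≈ -382.65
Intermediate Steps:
U(b, o) = 147/16 + o/6 (U(b, o) = o*(⅙) + 21/((16*(⅐))) = o/6 + 21/(16/7) = o/6 + 21*(7/16) = o/6 + 147/16 = 147/16 + o/6)
(U(53, -5) - 3365) + 2974 = ((147/16 + (⅙)*(-5)) - 3365) + 2974 = ((147/16 - ⅚) - 3365) + 2974 = (401/48 - 3365) + 2974 = -161119/48 + 2974 = -18367/48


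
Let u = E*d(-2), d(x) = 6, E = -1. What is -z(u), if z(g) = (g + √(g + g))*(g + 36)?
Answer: 180 - 60*I*√3 ≈ 180.0 - 103.92*I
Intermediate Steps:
u = -6 (u = -1*6 = -6)
z(g) = (36 + g)*(g + √2*√g) (z(g) = (g + √(2*g))*(36 + g) = (g + √2*√g)*(36 + g) = (36 + g)*(g + √2*√g))
-z(u) = -((-6)² + 36*(-6) + √2*(-6)^(3/2) + 36*√2*√(-6)) = -(36 - 216 + √2*(-6*I*√6) + 36*√2*(I*√6)) = -(36 - 216 - 12*I*√3 + 72*I*√3) = -(-180 + 60*I*√3) = 180 - 60*I*√3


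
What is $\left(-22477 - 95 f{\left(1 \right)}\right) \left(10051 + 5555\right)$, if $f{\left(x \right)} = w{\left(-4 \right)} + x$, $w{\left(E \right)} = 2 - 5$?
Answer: $-347810922$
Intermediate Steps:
$w{\left(E \right)} = -3$ ($w{\left(E \right)} = 2 - 5 = -3$)
$f{\left(x \right)} = -3 + x$
$\left(-22477 - 95 f{\left(1 \right)}\right) \left(10051 + 5555\right) = \left(-22477 - 95 \left(-3 + 1\right)\right) \left(10051 + 5555\right) = \left(-22477 - -190\right) 15606 = \left(-22477 + 190\right) 15606 = \left(-22287\right) 15606 = -347810922$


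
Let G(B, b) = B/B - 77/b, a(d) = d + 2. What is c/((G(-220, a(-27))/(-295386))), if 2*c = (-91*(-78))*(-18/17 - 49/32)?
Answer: 6154540849275/9248 ≈ 6.6550e+8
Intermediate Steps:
a(d) = 2 + d
G(B, b) = 1 - 77/b
c = -5000541/544 (c = ((-91*(-78))*(-18/17 - 49/32))/2 = (7098*(-18*1/17 - 49*1/32))/2 = (7098*(-18/17 - 49/32))/2 = (7098*(-1409/544))/2 = (½)*(-5000541/272) = -5000541/544 ≈ -9192.2)
c/((G(-220, a(-27))/(-295386))) = -5000541*(-295386*(2 - 27)/(-77 + (2 - 27)))/544 = -5000541*7384650/(-77 - 25)/544 = -5000541/(544*(-1/25*(-102)*(-1/295386))) = -5000541/(544*((102/25)*(-1/295386))) = -5000541/(544*(-17/1230775)) = -5000541/544*(-1230775/17) = 6154540849275/9248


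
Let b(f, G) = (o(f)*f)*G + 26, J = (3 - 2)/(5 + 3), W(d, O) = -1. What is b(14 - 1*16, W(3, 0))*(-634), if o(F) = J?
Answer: -33285/2 ≈ -16643.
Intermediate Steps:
J = 1/8 ≈ 0.12500
o(F) = 1/8
b(f, G) = 26 + G*f/8 (b(f, G) = (f/8)*G + 26 = G*f/8 + 26 = 26 + G*f/8)
b(14 - 1*16, W(3, 0))*(-634) = (26 + (1/8)*(-1)*(14 - 1*16))*(-634) = (26 + (1/8)*(-1)*(14 - 16))*(-634) = (26 + (1/8)*(-1)*(-2))*(-634) = (26 + 1/4)*(-634) = (105/4)*(-634) = -33285/2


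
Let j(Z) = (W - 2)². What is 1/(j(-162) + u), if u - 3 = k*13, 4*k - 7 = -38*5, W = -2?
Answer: -4/2303 ≈ -0.0017369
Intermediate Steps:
k = -183/4 (k = 7/4 + (-38*5)/4 = 7/4 + (¼)*(-190) = 7/4 - 95/2 = -183/4 ≈ -45.750)
j(Z) = 16 (j(Z) = (-2 - 2)² = (-4)² = 16)
u = -2367/4 (u = 3 - 183/4*13 = 3 - 2379/4 = -2367/4 ≈ -591.75)
1/(j(-162) + u) = 1/(16 - 2367/4) = 1/(-2303/4) = -4/2303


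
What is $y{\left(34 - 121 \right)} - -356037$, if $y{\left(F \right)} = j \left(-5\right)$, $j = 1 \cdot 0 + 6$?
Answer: $356007$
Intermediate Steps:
$j = 6$ ($j = 0 + 6 = 6$)
$y{\left(F \right)} = -30$ ($y{\left(F \right)} = 6 \left(-5\right) = -30$)
$y{\left(34 - 121 \right)} - -356037 = -30 - -356037 = -30 + 356037 = 356007$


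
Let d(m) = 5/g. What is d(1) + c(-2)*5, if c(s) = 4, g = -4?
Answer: 75/4 ≈ 18.750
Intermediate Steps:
d(m) = -5/4 (d(m) = 5/(-4) = 5*(-¼) = -5/4)
d(1) + c(-2)*5 = -5/4 + 4*5 = -5/4 + 20 = 75/4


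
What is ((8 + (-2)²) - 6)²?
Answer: 36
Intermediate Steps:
((8 + (-2)²) - 6)² = ((8 + 4) - 6)² = (12 - 6)² = 6² = 36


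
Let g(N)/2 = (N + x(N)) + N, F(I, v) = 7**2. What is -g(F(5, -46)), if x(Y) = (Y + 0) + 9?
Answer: -312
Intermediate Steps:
F(I, v) = 49
x(Y) = 9 + Y (x(Y) = Y + 9 = 9 + Y)
g(N) = 18 + 6*N (g(N) = 2*((N + (9 + N)) + N) = 2*((9 + 2*N) + N) = 2*(9 + 3*N) = 18 + 6*N)
-g(F(5, -46)) = -(18 + 6*49) = -(18 + 294) = -1*312 = -312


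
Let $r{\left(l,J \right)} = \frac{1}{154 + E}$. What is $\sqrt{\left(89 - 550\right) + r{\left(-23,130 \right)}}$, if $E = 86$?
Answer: $\frac{i \sqrt{1659585}}{60} \approx 21.471 i$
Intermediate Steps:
$r{\left(l,J \right)} = \frac{1}{240}$ ($r{\left(l,J \right)} = \frac{1}{154 + 86} = \frac{1}{240}$)
$\sqrt{\left(89 - 550\right) + r{\left(-23,130 \right)}} = \sqrt{\left(89 - 550\right) + \frac{1}{240}} = \sqrt{-461 + \frac{1}{240}} = \sqrt{- \frac{110639}{240}} = \frac{i \sqrt{1659585}}{60}$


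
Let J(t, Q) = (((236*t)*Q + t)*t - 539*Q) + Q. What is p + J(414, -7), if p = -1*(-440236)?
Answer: -282530794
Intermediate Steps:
p = 440236
J(t, Q) = -538*Q + t*(t + 236*Q*t) (J(t, Q) = ((236*Q*t + t)*t - 539*Q) + Q = ((t + 236*Q*t)*t - 539*Q) + Q = (t*(t + 236*Q*t) - 539*Q) + Q = (-539*Q + t*(t + 236*Q*t)) + Q = -538*Q + t*(t + 236*Q*t))
p + J(414, -7) = 440236 + (414² - 538*(-7) + 236*(-7)*414²) = 440236 + (171396 + 3766 + 236*(-7)*171396) = 440236 + (171396 + 3766 - 283146192) = 440236 - 282971030 = -282530794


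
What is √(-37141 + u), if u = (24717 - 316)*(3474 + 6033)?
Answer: 7*√4733534 ≈ 15230.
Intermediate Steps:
u = 231980307 (u = 24401*9507 = 231980307)
√(-37141 + u) = √(-37141 + 231980307) = √231943166 = 7*√4733534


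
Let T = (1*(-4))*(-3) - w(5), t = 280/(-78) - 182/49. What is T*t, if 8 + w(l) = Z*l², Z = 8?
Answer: 119640/91 ≈ 1314.7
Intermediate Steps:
t = -1994/273 (t = 280*(-1/78) - 182*1/49 = -140/39 - 26/7 = -1994/273 ≈ -7.3040)
w(l) = -8 + 8*l²
T = -180 (T = (1*(-4))*(-3) - (-8 + 8*5²) = -4*(-3) - (-8 + 8*25) = 12 - (-8 + 200) = 12 - 1*192 = 12 - 192 = -180)
T*t = -180*(-1994/273) = 119640/91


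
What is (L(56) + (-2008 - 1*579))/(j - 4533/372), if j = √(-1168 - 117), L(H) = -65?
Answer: 496889328/22041281 + 40777152*I*√1285/22041281 ≈ 22.544 + 66.318*I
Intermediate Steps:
j = I*√1285 (j = √(-1285) = I*√1285 ≈ 35.847*I)
(L(56) + (-2008 - 1*579))/(j - 4533/372) = (-65 + (-2008 - 1*579))/(I*√1285 - 4533/372) = (-65 + (-2008 - 579))/(I*√1285 - 4533*1/372) = (-65 - 2587)/(I*√1285 - 1511/124) = -2652/(-1511/124 + I*√1285)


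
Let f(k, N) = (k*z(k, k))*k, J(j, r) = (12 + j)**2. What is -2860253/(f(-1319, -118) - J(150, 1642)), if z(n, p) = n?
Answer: 2860253/2294771003 ≈ 0.0012464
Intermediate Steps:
f(k, N) = k**3 (f(k, N) = (k*k)*k = k**2*k = k**3)
-2860253/(f(-1319, -118) - J(150, 1642)) = -2860253/((-1319)**3 - (12 + 150)**2) = -2860253/(-2294744759 - 1*162**2) = -2860253/(-2294744759 - 1*26244) = -2860253/(-2294744759 - 26244) = -2860253/(-2294771003) = -2860253*(-1/2294771003) = 2860253/2294771003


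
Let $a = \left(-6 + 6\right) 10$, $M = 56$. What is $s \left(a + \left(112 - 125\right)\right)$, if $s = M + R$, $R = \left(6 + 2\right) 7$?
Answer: $-1456$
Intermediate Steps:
$a = 0$ ($a = 0 \cdot 10 = 0$)
$R = 56$ ($R = 8 \cdot 7 = 56$)
$s = 112$ ($s = 56 + 56 = 112$)
$s \left(a + \left(112 - 125\right)\right) = 112 \left(0 + \left(112 - 125\right)\right) = 112 \left(0 - 13\right) = 112 \left(-13\right) = -1456$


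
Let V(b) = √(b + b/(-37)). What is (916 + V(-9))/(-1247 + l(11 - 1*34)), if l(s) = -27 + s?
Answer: -916/1297 - 18*I*√37/47989 ≈ -0.70625 - 0.0022816*I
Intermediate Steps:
V(b) = 6*√37*√b/37 (V(b) = √(b + b*(-1/37)) = √(b - b/37) = √(36*b/37) = 6*√37*√b/37)
(916 + V(-9))/(-1247 + l(11 - 1*34)) = (916 + 6*√37*√(-9)/37)/(-1247 + (-27 + (11 - 1*34))) = (916 + 6*√37*(3*I)/37)/(-1247 + (-27 + (11 - 34))) = (916 + 18*I*√37/37)/(-1247 + (-27 - 23)) = (916 + 18*I*√37/37)/(-1247 - 50) = (916 + 18*I*√37/37)/(-1297) = (916 + 18*I*√37/37)*(-1/1297) = -916/1297 - 18*I*√37/47989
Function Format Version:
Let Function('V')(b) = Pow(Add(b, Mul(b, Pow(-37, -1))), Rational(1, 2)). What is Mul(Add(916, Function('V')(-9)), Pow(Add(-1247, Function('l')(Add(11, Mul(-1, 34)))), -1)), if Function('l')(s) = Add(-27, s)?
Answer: Add(Rational(-916, 1297), Mul(Rational(-18, 47989), I, Pow(37, Rational(1, 2)))) ≈ Add(-0.70625, Mul(-0.0022816, I))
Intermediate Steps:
Function('V')(b) = Mul(Rational(6, 37), Pow(37, Rational(1, 2)), Pow(b, Rational(1, 2))) (Function('V')(b) = Pow(Add(b, Mul(b, Rational(-1, 37))), Rational(1, 2)) = Pow(Add(b, Mul(Rational(-1, 37), b)), Rational(1, 2)) = Pow(Mul(Rational(36, 37), b), Rational(1, 2)) = Mul(Rational(6, 37), Pow(37, Rational(1, 2)), Pow(b, Rational(1, 2))))
Mul(Add(916, Function('V')(-9)), Pow(Add(-1247, Function('l')(Add(11, Mul(-1, 34)))), -1)) = Mul(Add(916, Mul(Rational(6, 37), Pow(37, Rational(1, 2)), Pow(-9, Rational(1, 2)))), Pow(Add(-1247, Add(-27, Add(11, Mul(-1, 34)))), -1)) = Mul(Add(916, Mul(Rational(6, 37), Pow(37, Rational(1, 2)), Mul(3, I))), Pow(Add(-1247, Add(-27, Add(11, -34))), -1)) = Mul(Add(916, Mul(Rational(18, 37), I, Pow(37, Rational(1, 2)))), Pow(Add(-1247, Add(-27, -23)), -1)) = Mul(Add(916, Mul(Rational(18, 37), I, Pow(37, Rational(1, 2)))), Pow(Add(-1247, -50), -1)) = Mul(Add(916, Mul(Rational(18, 37), I, Pow(37, Rational(1, 2)))), Pow(-1297, -1)) = Mul(Add(916, Mul(Rational(18, 37), I, Pow(37, Rational(1, 2)))), Rational(-1, 1297)) = Add(Rational(-916, 1297), Mul(Rational(-18, 47989), I, Pow(37, Rational(1, 2))))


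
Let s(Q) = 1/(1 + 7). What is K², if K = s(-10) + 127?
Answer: 1034289/64 ≈ 16161.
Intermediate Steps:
s(Q) = ⅛ (s(Q) = 1/8 = ⅛)
K = 1017/8 (K = ⅛ + 127 = 1017/8 ≈ 127.13)
K² = (1017/8)² = 1034289/64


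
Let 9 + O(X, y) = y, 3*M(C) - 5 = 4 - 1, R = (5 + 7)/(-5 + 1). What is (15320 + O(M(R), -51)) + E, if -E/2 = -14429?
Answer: 44118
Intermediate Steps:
R = -3 (R = 12/(-4) = 12*(-1/4) = -3)
E = 28858 (E = -2*(-14429) = 28858)
M(C) = 8/3 (M(C) = 5/3 + (4 - 1)/3 = 5/3 + (1/3)*3 = 5/3 + 1 = 8/3)
O(X, y) = -9 + y
(15320 + O(M(R), -51)) + E = (15320 + (-9 - 51)) + 28858 = (15320 - 60) + 28858 = 15260 + 28858 = 44118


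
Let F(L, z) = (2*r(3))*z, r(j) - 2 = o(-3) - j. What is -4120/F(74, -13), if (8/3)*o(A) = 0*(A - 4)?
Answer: -2060/13 ≈ -158.46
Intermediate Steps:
o(A) = 0 (o(A) = 3*(0*(A - 4))/8 = 3*(0*(-4 + A))/8 = (3/8)*0 = 0)
r(j) = 2 - j (r(j) = 2 + (0 - j) = 2 - j)
F(L, z) = -2*z (F(L, z) = (2*(2 - 1*3))*z = (2*(2 - 3))*z = (2*(-1))*z = -2*z)
-4120/F(74, -13) = -4120/((-2*(-13))) = -4120/26 = -4120*1/26 = -2060/13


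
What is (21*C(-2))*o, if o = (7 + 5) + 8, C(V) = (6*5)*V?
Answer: -25200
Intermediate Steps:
C(V) = 30*V
o = 20 (o = 12 + 8 = 20)
(21*C(-2))*o = (21*(30*(-2)))*20 = (21*(-60))*20 = -1260*20 = -25200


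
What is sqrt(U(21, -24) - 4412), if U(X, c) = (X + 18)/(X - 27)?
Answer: I*sqrt(17674)/2 ≈ 66.472*I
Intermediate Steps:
U(X, c) = (18 + X)/(-27 + X)
sqrt(U(21, -24) - 4412) = sqrt((18 + 21)/(-27 + 21) - 4412) = sqrt(39/(-6) - 4412) = sqrt(-1/6*39 - 4412) = sqrt(-13/2 - 4412) = sqrt(-8837/2) = I*sqrt(17674)/2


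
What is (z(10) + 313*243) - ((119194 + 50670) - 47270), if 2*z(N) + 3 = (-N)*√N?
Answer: -93073/2 - 5*√10 ≈ -46552.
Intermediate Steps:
z(N) = -3/2 - N^(3/2)/2 (z(N) = -3/2 + ((-N)*√N)/2 = -3/2 + (-N^(3/2))/2 = -3/2 - N^(3/2)/2)
(z(10) + 313*243) - ((119194 + 50670) - 47270) = ((-3/2 - 5*√10) + 313*243) - ((119194 + 50670) - 47270) = ((-3/2 - 5*√10) + 76059) - (169864 - 47270) = ((-3/2 - 5*√10) + 76059) - 1*122594 = (152115/2 - 5*√10) - 122594 = -93073/2 - 5*√10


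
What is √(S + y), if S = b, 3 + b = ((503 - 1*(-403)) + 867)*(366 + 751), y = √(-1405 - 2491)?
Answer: √(1980438 + 2*I*√974) ≈ 1407.3 + 0.02*I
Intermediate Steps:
y = 2*I*√974 (y = √(-3896) = 2*I*√974 ≈ 62.418*I)
b = 1980438 (b = -3 + ((503 - 1*(-403)) + 867)*(366 + 751) = -3 + ((503 + 403) + 867)*1117 = -3 + (906 + 867)*1117 = -3 + 1773*1117 = -3 + 1980441 = 1980438)
S = 1980438
√(S + y) = √(1980438 + 2*I*√974)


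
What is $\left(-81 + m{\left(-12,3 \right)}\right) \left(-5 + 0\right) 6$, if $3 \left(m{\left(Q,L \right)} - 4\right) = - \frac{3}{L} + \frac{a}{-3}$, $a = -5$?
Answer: $\frac{6910}{3} \approx 2303.3$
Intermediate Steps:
$m{\left(Q,L \right)} = \frac{41}{9} - \frac{1}{L}$ ($m{\left(Q,L \right)} = 4 + \frac{- \frac{3}{L} - \frac{5}{-3}}{3} = 4 + \frac{- \frac{3}{L} - - \frac{5}{3}}{3} = 4 + \frac{- \frac{3}{L} + \frac{5}{3}}{3} = 4 + \frac{\frac{5}{3} - \frac{3}{L}}{3} = 4 + \left(\frac{5}{9} - \frac{1}{L}\right) = \frac{41}{9} - \frac{1}{L}$)
$\left(-81 + m{\left(-12,3 \right)}\right) \left(-5 + 0\right) 6 = \left(-81 + \left(\frac{41}{9} - \frac{1}{3}\right)\right) \left(-5 + 0\right) 6 = \left(-81 + \left(\frac{41}{9} - \frac{1}{3}\right)\right) \left(\left(-5\right) 6\right) = \left(-81 + \left(\frac{41}{9} - \frac{1}{3}\right)\right) \left(-30\right) = \left(-81 + \frac{38}{9}\right) \left(-30\right) = \left(- \frac{691}{9}\right) \left(-30\right) = \frac{6910}{3}$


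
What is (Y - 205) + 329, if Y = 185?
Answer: 309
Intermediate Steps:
(Y - 205) + 329 = (185 - 205) + 329 = -20 + 329 = 309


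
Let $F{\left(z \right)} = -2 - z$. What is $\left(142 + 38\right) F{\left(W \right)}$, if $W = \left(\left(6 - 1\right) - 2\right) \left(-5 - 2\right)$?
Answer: $3420$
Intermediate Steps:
$W = -21$ ($W = \left(5 - 2\right) \left(-7\right) = 3 \left(-7\right) = -21$)
$\left(142 + 38\right) F{\left(W \right)} = \left(142 + 38\right) \left(-2 - -21\right) = 180 \left(-2 + 21\right) = 180 \cdot 19 = 3420$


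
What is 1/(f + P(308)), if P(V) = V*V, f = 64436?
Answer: 1/159300 ≈ 6.2775e-6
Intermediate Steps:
P(V) = V²
1/(f + P(308)) = 1/(64436 + 308²) = 1/(64436 + 94864) = 1/159300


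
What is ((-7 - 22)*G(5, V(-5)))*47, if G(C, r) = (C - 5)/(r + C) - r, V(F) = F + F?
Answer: -13630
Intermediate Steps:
V(F) = 2*F
G(C, r) = -r + (-5 + C)/(C + r) (G(C, r) = (-5 + C)/(C + r) - r = -r + (-5 + C)/(C + r))
((-7 - 22)*G(5, V(-5)))*47 = ((-7 - 22)*((-5 + 5 - (2*(-5))**2 - 1*5*2*(-5))/(5 + 2*(-5))))*47 = -29*(-5 + 5 - 1*(-10)**2 - 1*5*(-10))/(5 - 10)*47 = -29*(-5 + 5 - 1*100 + 50)/(-5)*47 = -(-29)*(-5 + 5 - 100 + 50)/5*47 = -(-29)*(-50)/5*47 = -29*10*47 = -290*47 = -13630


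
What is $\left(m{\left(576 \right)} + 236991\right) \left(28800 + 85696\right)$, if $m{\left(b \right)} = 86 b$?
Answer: $32806195392$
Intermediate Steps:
$\left(m{\left(576 \right)} + 236991\right) \left(28800 + 85696\right) = \left(86 \cdot 576 + 236991\right) \left(28800 + 85696\right) = \left(49536 + 236991\right) 114496 = 286527 \cdot 114496 = 32806195392$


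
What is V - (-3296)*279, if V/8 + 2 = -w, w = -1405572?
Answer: 12164144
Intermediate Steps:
V = 11244560 (V = -16 + 8*(-1*(-1405572)) = -16 + 8*1405572 = -16 + 11244576 = 11244560)
V - (-3296)*279 = 11244560 - (-3296)*279 = 11244560 - 1*(-919584) = 11244560 + 919584 = 12164144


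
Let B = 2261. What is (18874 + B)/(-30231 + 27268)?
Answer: -21135/2963 ≈ -7.1330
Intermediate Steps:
(18874 + B)/(-30231 + 27268) = (18874 + 2261)/(-30231 + 27268) = 21135/(-2963) = 21135*(-1/2963) = -21135/2963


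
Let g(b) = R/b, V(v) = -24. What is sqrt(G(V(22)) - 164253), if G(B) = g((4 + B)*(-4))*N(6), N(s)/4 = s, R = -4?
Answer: I*sqrt(4106355)/5 ≈ 405.28*I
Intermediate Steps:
N(s) = 4*s
g(b) = -4/b
G(B) = -96/(-16 - 4*B) (G(B) = (-4*(-1/(4*(4 + B))))*(4*6) = -4/(-16 - 4*B)*24 = -96/(-16 - 4*B))
sqrt(G(V(22)) - 164253) = sqrt(24/(4 - 24) - 164253) = sqrt(24/(-20) - 164253) = sqrt(24*(-1/20) - 164253) = sqrt(-6/5 - 164253) = sqrt(-821271/5) = I*sqrt(4106355)/5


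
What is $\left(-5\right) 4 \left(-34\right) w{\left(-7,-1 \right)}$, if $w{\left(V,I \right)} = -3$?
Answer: $-2040$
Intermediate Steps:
$\left(-5\right) 4 \left(-34\right) w{\left(-7,-1 \right)} = \left(-5\right) 4 \left(-34\right) \left(-3\right) = \left(-20\right) \left(-34\right) \left(-3\right) = 680 \left(-3\right) = -2040$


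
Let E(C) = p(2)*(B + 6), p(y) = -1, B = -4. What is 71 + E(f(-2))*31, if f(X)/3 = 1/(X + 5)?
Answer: 9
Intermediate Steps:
f(X) = 3/(5 + X) (f(X) = 3/(X + 5) = 3/(5 + X))
E(C) = -2 (E(C) = -(-4 + 6) = -1*2 = -2)
71 + E(f(-2))*31 = 71 - 2*31 = 71 - 62 = 9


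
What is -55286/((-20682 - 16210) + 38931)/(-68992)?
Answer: 359/913472 ≈ 0.00039301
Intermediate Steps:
-55286/((-20682 - 16210) + 38931)/(-68992) = -55286/(-36892 + 38931)*(-1/68992) = -55286/2039*(-1/68992) = 359/913472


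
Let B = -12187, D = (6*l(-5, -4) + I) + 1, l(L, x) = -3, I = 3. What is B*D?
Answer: 170618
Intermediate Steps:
D = -14 (D = (6*(-3) + 3) + 1 = (-18 + 3) + 1 = -15 + 1 = -14)
B*D = -12187*(-14) = 170618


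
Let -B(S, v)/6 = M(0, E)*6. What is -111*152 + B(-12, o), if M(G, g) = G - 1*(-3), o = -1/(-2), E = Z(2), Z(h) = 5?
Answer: -16980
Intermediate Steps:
E = 5
o = ½ (o = -1*(-½) = ½ ≈ 0.50000)
M(G, g) = 3 + G (M(G, g) = G + 3 = 3 + G)
B(S, v) = -108 (B(S, v) = -6*(3 + 0)*6 = -18*6 = -6*18 = -108)
-111*152 + B(-12, o) = -111*152 - 108 = -16872 - 108 = -16980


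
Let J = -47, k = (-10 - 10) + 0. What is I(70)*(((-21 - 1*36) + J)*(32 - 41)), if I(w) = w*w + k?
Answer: 4567680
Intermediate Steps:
k = -20 (k = -20 + 0 = -20)
I(w) = -20 + w² (I(w) = w*w - 20 = w² - 20 = -20 + w²)
I(70)*(((-21 - 1*36) + J)*(32 - 41)) = (-20 + 70²)*(((-21 - 1*36) - 47)*(32 - 41)) = (-20 + 4900)*(((-21 - 36) - 47)*(-9)) = 4880*((-57 - 47)*(-9)) = 4880*(-104*(-9)) = 4880*936 = 4567680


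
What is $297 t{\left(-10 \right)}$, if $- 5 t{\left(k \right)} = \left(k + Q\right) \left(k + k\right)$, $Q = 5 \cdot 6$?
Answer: $23760$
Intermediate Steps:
$Q = 30$
$t{\left(k \right)} = - \frac{2 k \left(30 + k\right)}{5}$ ($t{\left(k \right)} = - \frac{\left(k + 30\right) \left(k + k\right)}{5} = - \frac{\left(30 + k\right) 2 k}{5} = - \frac{2 k \left(30 + k\right)}{5}$)
$297 t{\left(-10 \right)} = 297 \left(\left(- \frac{2}{5}\right) \left(-10\right) \left(30 - 10\right)\right) = 297 \left(\left(- \frac{2}{5}\right) \left(-10\right) 20\right) = 297 \cdot 80 = 23760$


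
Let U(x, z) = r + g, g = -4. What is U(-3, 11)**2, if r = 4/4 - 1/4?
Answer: 169/16 ≈ 10.563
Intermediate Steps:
r = 3/4 (r = 4*(1/4) - 1*1/4 = 1 - 1/4 = 3/4 ≈ 0.75000)
U(x, z) = -13/4 (U(x, z) = 3/4 - 4 = -13/4)
U(-3, 11)**2 = (-13/4)**2 = 169/16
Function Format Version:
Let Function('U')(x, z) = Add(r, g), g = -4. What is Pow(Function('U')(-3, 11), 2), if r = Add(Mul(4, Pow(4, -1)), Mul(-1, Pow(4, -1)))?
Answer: Rational(169, 16) ≈ 10.563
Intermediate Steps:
r = Rational(3, 4) (r = Add(Mul(4, Rational(1, 4)), Mul(-1, Rational(1, 4))) = Add(1, Rational(-1, 4)) = Rational(3, 4) ≈ 0.75000)
Function('U')(x, z) = Rational(-13, 4) (Function('U')(x, z) = Add(Rational(3, 4), -4) = Rational(-13, 4))
Pow(Function('U')(-3, 11), 2) = Pow(Rational(-13, 4), 2) = Rational(169, 16)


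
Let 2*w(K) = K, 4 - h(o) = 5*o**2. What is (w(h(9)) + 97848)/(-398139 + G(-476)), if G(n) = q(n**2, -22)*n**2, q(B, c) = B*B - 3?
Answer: 195295/23263320924306218 ≈ 8.3950e-12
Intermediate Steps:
h(o) = 4 - 5*o**2
q(B, c) = -3 + B**2 (q(B, c) = B**2 - 3 = -3 + B**2)
G(n) = n**2*(-3 + n**4) (G(n) = (-3 + (n**2)**2)*n**2 = (-3 + n**4)*n**2 = n**2*(-3 + n**4))
w(K) = K/2
(w(h(9)) + 97848)/(-398139 + G(-476)) = ((4 - 5*9**2)/2 + 97848)/(-398139 + (-476)**2*(-3 + (-476)**4)) = ((4 - 5*81)/2 + 97848)/(-398139 + 226576*(-3 + 51336683776)) = ((4 - 405)/2 + 97848)/(-398139 + 226576*51336683773) = ((1/2)*(-401) + 97848)/(-398139 + 11631660462551248) = (-401/2 + 97848)/11631660462153109 = (195295/2)*(1/11631660462153109) = 195295/23263320924306218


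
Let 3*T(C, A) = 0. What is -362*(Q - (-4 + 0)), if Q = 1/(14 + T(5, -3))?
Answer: -10317/7 ≈ -1473.9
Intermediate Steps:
T(C, A) = 0 (T(C, A) = (⅓)*0 = 0)
Q = 1/14 (Q = 1/(14 + 0) = 1/14 ≈ 0.071429)
-362*(Q - (-4 + 0)) = -362*(1/14 - (-4 + 0)) = -362*(1/14 - 1*(-4)) = -362*(1/14 + 4) = -362*57/14 = -10317/7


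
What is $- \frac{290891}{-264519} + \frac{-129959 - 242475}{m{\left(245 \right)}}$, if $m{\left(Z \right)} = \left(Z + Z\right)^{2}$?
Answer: $- \frac{14336470073}{31755505950} \approx -0.45146$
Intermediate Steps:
$m{\left(Z \right)} = 4 Z^{2}$ ($m{\left(Z \right)} = \left(2 Z\right)^{2} = 4 Z^{2}$)
$- \frac{290891}{-264519} + \frac{-129959 - 242475}{m{\left(245 \right)}} = - \frac{290891}{-264519} + \frac{-129959 - 242475}{4 \cdot 245^{2}} = \left(-290891\right) \left(- \frac{1}{264519}\right) + \frac{-129959 - 242475}{4 \cdot 60025} = \frac{290891}{264519} - \frac{372434}{240100} = \frac{290891}{264519} - \frac{186217}{120050} = - \frac{14336470073}{31755505950}$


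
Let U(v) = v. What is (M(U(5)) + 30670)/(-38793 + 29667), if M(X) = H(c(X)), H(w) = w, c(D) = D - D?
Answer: -15335/4563 ≈ -3.3607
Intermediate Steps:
c(D) = 0
M(X) = 0
(M(U(5)) + 30670)/(-38793 + 29667) = (0 + 30670)/(-38793 + 29667) = 30670/(-9126) = 30670*(-1/9126) = -15335/4563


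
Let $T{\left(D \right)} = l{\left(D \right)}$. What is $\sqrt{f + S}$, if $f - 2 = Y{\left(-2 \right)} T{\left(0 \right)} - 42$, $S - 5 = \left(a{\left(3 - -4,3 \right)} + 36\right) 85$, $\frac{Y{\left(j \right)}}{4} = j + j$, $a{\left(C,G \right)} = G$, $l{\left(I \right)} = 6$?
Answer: $4 \sqrt{199} \approx 56.427$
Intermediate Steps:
$T{\left(D \right)} = 6$
$Y{\left(j \right)} = 8 j$ ($Y{\left(j \right)} = 4 \left(j + j\right) = 4 \cdot 2 j = 8 j$)
$S = 3320$ ($S = 5 + \left(3 + 36\right) 85 = 5 + 39 \cdot 85 = 5 + 3315 = 3320$)
$f = -136$ ($f = 2 + \left(8 \left(-2\right) 6 - 42\right) = 2 - 138 = -136$)
$\sqrt{f + S} = \sqrt{-136 + 3320} = \sqrt{3184} = 4 \sqrt{199}$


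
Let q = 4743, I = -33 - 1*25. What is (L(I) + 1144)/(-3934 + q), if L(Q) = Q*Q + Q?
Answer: 4450/809 ≈ 5.5006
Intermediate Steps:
I = -58 (I = -33 - 25 = -58)
L(Q) = Q + Q**2 (L(Q) = Q**2 + Q = Q + Q**2)
(L(I) + 1144)/(-3934 + q) = (-58*(1 - 58) + 1144)/(-3934 + 4743) = (-58*(-57) + 1144)/809 = (3306 + 1144)*(1/809) = 4450*(1/809) = 4450/809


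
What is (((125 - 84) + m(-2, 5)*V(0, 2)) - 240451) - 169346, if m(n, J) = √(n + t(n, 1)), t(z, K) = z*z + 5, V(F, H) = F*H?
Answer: -409756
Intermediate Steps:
t(z, K) = 5 + z² (t(z, K) = z² + 5 = 5 + z²)
m(n, J) = √(5 + n + n²) (m(n, J) = √(n + (5 + n²)) = √(5 + n + n²))
(((125 - 84) + m(-2, 5)*V(0, 2)) - 240451) - 169346 = (((125 - 84) + √(5 - 2 + (-2)²)*(0*2)) - 240451) - 169346 = ((41 + √(5 - 2 + 4)*0) - 240451) - 169346 = ((41 + √7*0) - 240451) - 169346 = ((41 + 0) - 240451) - 169346 = (41 - 240451) - 169346 = -240410 - 169346 = -409756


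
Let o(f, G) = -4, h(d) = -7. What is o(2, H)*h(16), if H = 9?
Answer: 28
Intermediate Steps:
o(2, H)*h(16) = -4*(-7) = 28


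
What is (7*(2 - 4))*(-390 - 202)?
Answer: 8288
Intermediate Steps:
(7*(2 - 4))*(-390 - 202) = (7*(-2))*(-592) = -14*(-592) = 8288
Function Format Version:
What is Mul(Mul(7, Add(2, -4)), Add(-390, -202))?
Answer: 8288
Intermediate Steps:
Mul(Mul(7, Add(2, -4)), Add(-390, -202)) = Mul(Mul(7, -2), -592) = Mul(-14, -592) = 8288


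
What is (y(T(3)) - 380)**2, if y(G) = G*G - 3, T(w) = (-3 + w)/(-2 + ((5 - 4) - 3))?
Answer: 146689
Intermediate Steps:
T(w) = 3/4 - w/4 (T(w) = (-3 + w)/(-2 + (1 - 3)) = (-3 + w)/(-2 - 2) = (-3 + w)/(-4) = (-3 + w)*(-1/4) = 3/4 - w/4)
y(G) = -3 + G**2 (y(G) = G**2 - 3 = -3 + G**2)
(y(T(3)) - 380)**2 = ((-3 + (3/4 - 1/4*3)**2) - 380)**2 = ((-3 + (3/4 - 3/4)**2) - 380)**2 = ((-3 + 0**2) - 380)**2 = ((-3 + 0) - 380)**2 = (-3 - 380)**2 = (-383)**2 = 146689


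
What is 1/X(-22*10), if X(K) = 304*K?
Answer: -1/66880 ≈ -1.4952e-5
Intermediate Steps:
1/X(-22*10) = 1/(304*(-22*10)) = 1/(304*(-220)) = 1/(-66880) = -1/66880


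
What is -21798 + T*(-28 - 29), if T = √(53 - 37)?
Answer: -22026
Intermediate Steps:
T = 4 (T = √16 = 4)
-21798 + T*(-28 - 29) = -21798 + 4*(-28 - 29) = -21798 + 4*(-57) = -21798 - 228 = -22026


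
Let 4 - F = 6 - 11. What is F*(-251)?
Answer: -2259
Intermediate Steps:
F = 9 (F = 4 - (6 - 11) = 4 - 1*(-5) = 4 + 5 = 9)
F*(-251) = 9*(-251) = -2259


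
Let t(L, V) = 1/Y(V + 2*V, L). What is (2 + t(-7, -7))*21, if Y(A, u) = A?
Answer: 41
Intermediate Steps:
t(L, V) = 1/(3*V) (t(L, V) = 1/(V + 2*V) = 1/(3*V))
(2 + t(-7, -7))*21 = (2 + (⅓)/(-7))*21 = (2 + (⅓)*(-⅐))*21 = (2 - 1/21)*21 = (41/21)*21 = 41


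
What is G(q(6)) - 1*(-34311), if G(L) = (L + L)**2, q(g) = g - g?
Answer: 34311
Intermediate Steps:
q(g) = 0
G(L) = 4*L**2 (G(L) = (2*L)**2 = 4*L**2)
G(q(6)) - 1*(-34311) = 4*0**2 - 1*(-34311) = 4*0 + 34311 = 0 + 34311 = 34311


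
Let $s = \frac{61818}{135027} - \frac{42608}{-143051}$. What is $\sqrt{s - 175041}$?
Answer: $\frac{i \sqrt{806261506302881568943491}}{2146194153} \approx 418.38 i$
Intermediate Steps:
$s = \frac{4865452378}{6438582459}$ ($s = 61818 \cdot \frac{1}{135027} - - \frac{42608}{143051} = \frac{20606}{45009} + \frac{42608}{143051} = \frac{4865452378}{6438582459} \approx 0.75567$)
$\sqrt{s - 175041} = \sqrt{\frac{4865452378}{6438582459} - 175041} = \sqrt{- \frac{1127011046753441}{6438582459}} = \frac{i \sqrt{806261506302881568943491}}{2146194153}$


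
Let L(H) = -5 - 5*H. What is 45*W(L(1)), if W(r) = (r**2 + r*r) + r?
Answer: 8550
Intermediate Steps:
W(r) = r + 2*r**2 (W(r) = (r**2 + r**2) + r = 2*r**2 + r = r + 2*r**2)
45*W(L(1)) = 45*((-5 - 5*1)*(1 + 2*(-5 - 5*1))) = 45*((-5 - 5)*(1 + 2*(-5 - 5))) = 45*(-10*(1 + 2*(-10))) = 45*(-10*(1 - 20)) = 45*(-10*(-19)) = 45*190 = 8550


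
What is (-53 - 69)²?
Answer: 14884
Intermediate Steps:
(-53 - 69)² = (-122)² = 14884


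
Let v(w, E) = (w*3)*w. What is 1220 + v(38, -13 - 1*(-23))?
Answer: 5552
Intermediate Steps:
v(w, E) = 3*w² (v(w, E) = (3*w)*w = 3*w²)
1220 + v(38, -13 - 1*(-23)) = 1220 + 3*38² = 1220 + 3*1444 = 1220 + 4332 = 5552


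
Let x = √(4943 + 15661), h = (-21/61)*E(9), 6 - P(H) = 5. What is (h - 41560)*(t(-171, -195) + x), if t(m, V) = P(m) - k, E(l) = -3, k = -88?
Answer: -225623633/61 - 5070194*√5151/61 ≈ -9.6642e+6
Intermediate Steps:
P(H) = 1 (P(H) = 6 - 1*5 = 6 - 5 = 1)
h = 63/61 (h = -21/61*(-3) = 63/61 ≈ 1.0328)
x = 2*√5151 (x = √20604 = 2*√5151 ≈ 143.54)
t(m, V) = 89 (t(m, V) = 1 - 1*(-88) = 1 + 88 = 89)
(h - 41560)*(t(-171, -195) + x) = (63/61 - 41560)*(89 + 2*√5151) = -2535097*(89 + 2*√5151)/61 = -225623633/61 - 5070194*√5151/61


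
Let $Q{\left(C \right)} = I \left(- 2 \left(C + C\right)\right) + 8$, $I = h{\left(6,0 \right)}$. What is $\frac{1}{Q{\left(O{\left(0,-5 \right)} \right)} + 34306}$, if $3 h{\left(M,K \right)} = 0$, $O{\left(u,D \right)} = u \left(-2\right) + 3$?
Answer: $\frac{1}{34314} \approx 2.9143 \cdot 10^{-5}$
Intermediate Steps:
$O{\left(u,D \right)} = 3 - 2 u$ ($O{\left(u,D \right)} = - 2 u + 3 = 3 - 2 u$)
$h{\left(M,K \right)} = 0$ ($h{\left(M,K \right)} = \frac{1}{3} \cdot 0 = 0$)
$I = 0$
$Q{\left(C \right)} = 8$ ($Q{\left(C \right)} = 0 \left(- 2 \left(C + C\right)\right) + 8 = 0 \left(- 2 \cdot 2 C\right) + 8 = 0 \left(- 4 C\right) + 8 = 0 + 8 = 8$)
$\frac{1}{Q{\left(O{\left(0,-5 \right)} \right)} + 34306} = \frac{1}{8 + 34306} = \frac{1}{34314}$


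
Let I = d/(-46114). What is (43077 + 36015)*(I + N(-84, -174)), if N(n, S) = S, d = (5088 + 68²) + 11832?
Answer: -318162597480/23057 ≈ -1.3799e+7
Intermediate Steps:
d = 21544 (d = (5088 + 4624) + 11832 = 9712 + 11832 = 21544)
I = -10772/23057 (I = 21544/(-46114) = 21544*(-1/46114) = -10772/23057 ≈ -0.46719)
(43077 + 36015)*(I + N(-84, -174)) = (43077 + 36015)*(-10772/23057 - 174) = 79092*(-4022690/23057) = -318162597480/23057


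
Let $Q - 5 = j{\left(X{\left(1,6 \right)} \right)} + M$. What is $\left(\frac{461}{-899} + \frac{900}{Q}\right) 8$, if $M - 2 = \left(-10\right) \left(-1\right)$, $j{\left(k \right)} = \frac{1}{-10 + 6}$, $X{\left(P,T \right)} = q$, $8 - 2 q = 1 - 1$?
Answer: $\frac{25644104}{60233} \approx 425.75$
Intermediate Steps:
$q = 4$ ($q = 4 - \frac{1 - 1}{2} = 4 - 0 = 4 + 0 = 4$)
$X{\left(P,T \right)} = 4$
$j{\left(k \right)} = - \frac{1}{4}$ ($j{\left(k \right)} = \frac{1}{-4} = - \frac{1}{4}$)
$M = 12$ ($M = 2 - -10 = 2 + 10 = 12$)
$Q = \frac{67}{4}$ ($Q = 5 + \left(- \frac{1}{4} + 12\right) = 5 + \frac{47}{4} = \frac{67}{4} \approx 16.75$)
$\left(\frac{461}{-899} + \frac{900}{Q}\right) 8 = \left(\frac{461}{-899} + \frac{900}{\frac{67}{4}}\right) 8 = \left(461 \left(- \frac{1}{899}\right) + 900 \cdot \frac{4}{67}\right) 8 = \left(- \frac{461}{899} + \frac{3600}{67}\right) 8 = \frac{3205513}{60233} \cdot 8 = \frac{25644104}{60233}$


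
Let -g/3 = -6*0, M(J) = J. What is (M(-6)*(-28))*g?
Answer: 0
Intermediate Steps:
g = 0 (g = -(-18)*0 = -3*0 = 0)
(M(-6)*(-28))*g = -6*(-28)*0 = 168*0 = 0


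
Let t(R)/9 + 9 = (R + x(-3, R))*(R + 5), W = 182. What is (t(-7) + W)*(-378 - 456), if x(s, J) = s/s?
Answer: -174306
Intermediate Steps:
x(s, J) = 1
t(R) = -81 + 9*(1 + R)*(5 + R) (t(R) = -81 + 9*((R + 1)*(R + 5)) = -81 + 9*((1 + R)*(5 + R)) = -81 + 9*(1 + R)*(5 + R))
(t(-7) + W)*(-378 - 456) = ((-36 + 9*(-7)² + 54*(-7)) + 182)*(-378 - 456) = ((-36 + 9*49 - 378) + 182)*(-834) = ((-36 + 441 - 378) + 182)*(-834) = (27 + 182)*(-834) = 209*(-834) = -174306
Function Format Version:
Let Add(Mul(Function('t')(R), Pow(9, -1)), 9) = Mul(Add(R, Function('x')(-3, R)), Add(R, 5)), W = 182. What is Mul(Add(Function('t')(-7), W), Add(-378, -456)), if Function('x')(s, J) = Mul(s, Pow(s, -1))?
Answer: -174306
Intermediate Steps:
Function('x')(s, J) = 1
Function('t')(R) = Add(-81, Mul(9, Add(1, R), Add(5, R))) (Function('t')(R) = Add(-81, Mul(9, Mul(Add(R, 1), Add(R, 5)))) = Add(-81, Mul(9, Mul(Add(1, R), Add(5, R)))) = Add(-81, Mul(9, Add(1, R), Add(5, R))))
Mul(Add(Function('t')(-7), W), Add(-378, -456)) = Mul(Add(Add(-36, Mul(9, Pow(-7, 2)), Mul(54, -7)), 182), Add(-378, -456)) = Mul(Add(Add(-36, Mul(9, 49), -378), 182), -834) = Mul(Add(Add(-36, 441, -378), 182), -834) = Mul(Add(27, 182), -834) = Mul(209, -834) = -174306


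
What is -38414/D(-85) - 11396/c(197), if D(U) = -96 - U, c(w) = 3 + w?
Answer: 1889361/550 ≈ 3435.2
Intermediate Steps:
-38414/D(-85) - 11396/c(197) = -38414/(-96 - 1*(-85)) - 11396/(3 + 197) = -38414/(-96 + 85) - 11396/200 = -38414/(-11) - 11396*1/200 = -38414*(-1/11) - 2849/50 = 38414/11 - 2849/50 = 1889361/550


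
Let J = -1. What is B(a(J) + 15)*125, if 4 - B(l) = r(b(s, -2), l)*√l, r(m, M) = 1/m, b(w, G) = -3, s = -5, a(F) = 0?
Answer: 500 + 125*√15/3 ≈ 661.37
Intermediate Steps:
B(l) = 4 + √l/3 (B(l) = 4 - √l/(-3) = 4 - (-1)*√l/3 = 4 + √l/3)
B(a(J) + 15)*125 = (4 + √(0 + 15)/3)*125 = (4 + √15/3)*125 = 500 + 125*√15/3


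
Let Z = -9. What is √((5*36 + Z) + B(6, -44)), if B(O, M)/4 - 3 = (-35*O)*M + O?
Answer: √37167 ≈ 192.79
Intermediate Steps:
B(O, M) = 12 + 4*O - 140*M*O (B(O, M) = 12 + 4*((-35*O)*M + O) = 12 + 4*(-35*M*O + O) = 12 + 4*(O - 35*M*O) = 12 + (4*O - 140*M*O) = 12 + 4*O - 140*M*O)
√((5*36 + Z) + B(6, -44)) = √((5*36 - 9) + (12 + 4*6 - 140*(-44)*6)) = √((180 - 9) + (12 + 24 + 36960)) = √(171 + 36996) = √37167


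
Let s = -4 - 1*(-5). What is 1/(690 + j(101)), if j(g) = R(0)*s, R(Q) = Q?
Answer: 1/690 ≈ 0.0014493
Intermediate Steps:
s = 1 (s = -4 + 5 = 1)
j(g) = 0 (j(g) = 0*1 = 0)
1/(690 + j(101)) = 1/(690 + 0) = 1/690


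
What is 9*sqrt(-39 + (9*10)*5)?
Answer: 9*sqrt(411) ≈ 182.46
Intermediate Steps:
9*sqrt(-39 + (9*10)*5) = 9*sqrt(-39 + 90*5) = 9*sqrt(-39 + 450) = 9*sqrt(411)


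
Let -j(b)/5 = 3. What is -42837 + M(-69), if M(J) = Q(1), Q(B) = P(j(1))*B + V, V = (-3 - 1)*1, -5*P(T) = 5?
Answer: -42842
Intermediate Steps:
j(b) = -15 (j(b) = -5*3 = -15)
P(T) = -1 (P(T) = -⅕*5 = -1)
V = -4 (V = -4*1 = -4)
Q(B) = -4 - B (Q(B) = -B - 4 = -4 - B)
M(J) = -5 (M(J) = -4 - 1*1 = -4 - 1 = -5)
-42837 + M(-69) = -42837 - 5 = -42842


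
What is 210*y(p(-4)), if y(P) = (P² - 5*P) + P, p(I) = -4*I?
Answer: 40320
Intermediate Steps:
y(P) = P² - 4*P
210*y(p(-4)) = 210*((-4*(-4))*(-4 - 4*(-4))) = 210*(16*(-4 + 16)) = 210*(16*12) = 210*192 = 40320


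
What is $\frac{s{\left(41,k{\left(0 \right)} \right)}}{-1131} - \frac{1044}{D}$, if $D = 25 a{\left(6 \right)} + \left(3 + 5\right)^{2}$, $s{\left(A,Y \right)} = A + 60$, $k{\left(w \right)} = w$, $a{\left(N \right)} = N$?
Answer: $- \frac{601189}{121017} \approx -4.9678$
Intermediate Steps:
$s{\left(A,Y \right)} = 60 + A$
$D = 214$ ($D = 25 \cdot 6 + \left(3 + 5\right)^{2} = 150 + 8^{2} = 150 + 64 = 214$)
$\frac{s{\left(41,k{\left(0 \right)} \right)}}{-1131} - \frac{1044}{D} = \frac{60 + 41}{-1131} - \frac{1044}{214} = 101 \left(- \frac{1}{1131}\right) - \frac{522}{107} = - \frac{101}{1131} - \frac{522}{107} = - \frac{601189}{121017}$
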